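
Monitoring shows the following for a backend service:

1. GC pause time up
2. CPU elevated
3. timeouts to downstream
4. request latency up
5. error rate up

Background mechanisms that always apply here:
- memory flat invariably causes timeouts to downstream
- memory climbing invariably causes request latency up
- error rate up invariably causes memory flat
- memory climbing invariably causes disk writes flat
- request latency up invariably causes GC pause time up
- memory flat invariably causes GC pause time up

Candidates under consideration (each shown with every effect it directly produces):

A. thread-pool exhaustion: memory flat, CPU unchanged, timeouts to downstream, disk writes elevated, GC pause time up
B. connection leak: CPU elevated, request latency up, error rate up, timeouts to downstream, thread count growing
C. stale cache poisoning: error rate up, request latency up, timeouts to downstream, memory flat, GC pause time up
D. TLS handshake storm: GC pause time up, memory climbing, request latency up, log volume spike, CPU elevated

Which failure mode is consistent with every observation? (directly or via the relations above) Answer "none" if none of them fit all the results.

Per-candidate check:
(A) thread-pool exhaustion — fails on CPU elevated, request latency up, error rate up (predicts CPU unchanged, not CPU elevated)
(B) connection leak — accounts for every observation (GC pause time up via request latency up → GC pause time up)
(C) stale cache poisoning — GC pause time up yes; CPU elevated NO; timeouts to downstream yes; request latency up yes; error rate up yes
(D) TLS handshake storm — does not account for timeouts to downstream, error rate up
(B) alone accounts for all the evidence.

B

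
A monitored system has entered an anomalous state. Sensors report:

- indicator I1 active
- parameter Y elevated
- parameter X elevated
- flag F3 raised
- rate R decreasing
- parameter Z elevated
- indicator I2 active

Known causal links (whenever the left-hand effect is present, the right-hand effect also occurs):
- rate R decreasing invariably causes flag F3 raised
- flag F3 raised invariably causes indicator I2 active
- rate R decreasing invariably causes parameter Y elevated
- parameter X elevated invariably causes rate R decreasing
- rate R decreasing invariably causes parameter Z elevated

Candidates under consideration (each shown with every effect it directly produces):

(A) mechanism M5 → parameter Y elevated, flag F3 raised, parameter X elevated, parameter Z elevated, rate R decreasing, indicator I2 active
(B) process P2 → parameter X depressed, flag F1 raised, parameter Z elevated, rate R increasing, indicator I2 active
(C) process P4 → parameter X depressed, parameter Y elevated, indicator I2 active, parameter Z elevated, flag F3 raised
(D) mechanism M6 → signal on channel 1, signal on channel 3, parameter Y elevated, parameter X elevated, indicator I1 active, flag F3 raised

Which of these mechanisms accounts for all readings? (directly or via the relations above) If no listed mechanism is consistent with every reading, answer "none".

D

Checking each candidate against the observations:
(A) mechanism M5 — indicator I1 active miss; parameter Y elevated match; parameter X elevated match; flag F3 raised match; rate R decreasing match; parameter Z elevated match; indicator I2 active match
(B) process P2 — fails on indicator I1 active, parameter Y elevated, parameter X elevated, flag F3 raised, rate R decreasing (predicts parameter X depressed, not parameter X elevated; predicts rate R increasing, not rate R decreasing)
(C) process P4 — indicator I1 active miss; parameter Y elevated match; parameter X elevated miss; flag F3 raised match; rate R decreasing miss; parameter Z elevated match; indicator I2 active match
(D) mechanism M6 — accounts for every observation (rate R decreasing through parameter X elevated → rate R decreasing)
(D) alone accounts for all the evidence.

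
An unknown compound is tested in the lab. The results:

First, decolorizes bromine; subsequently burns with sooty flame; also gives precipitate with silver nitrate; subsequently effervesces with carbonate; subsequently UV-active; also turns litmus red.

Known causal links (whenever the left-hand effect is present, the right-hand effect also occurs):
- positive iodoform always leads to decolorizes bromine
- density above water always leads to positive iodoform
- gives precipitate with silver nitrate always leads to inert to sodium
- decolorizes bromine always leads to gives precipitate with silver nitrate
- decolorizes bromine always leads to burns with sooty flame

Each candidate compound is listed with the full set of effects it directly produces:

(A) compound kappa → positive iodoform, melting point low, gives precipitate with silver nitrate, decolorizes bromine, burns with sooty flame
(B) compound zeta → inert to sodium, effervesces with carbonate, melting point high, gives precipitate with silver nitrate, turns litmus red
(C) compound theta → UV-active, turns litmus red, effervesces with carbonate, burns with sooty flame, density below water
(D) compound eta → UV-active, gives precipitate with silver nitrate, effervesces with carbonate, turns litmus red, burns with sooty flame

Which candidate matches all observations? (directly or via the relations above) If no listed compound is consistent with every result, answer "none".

none

Per-candidate check:
(A) compound kappa — decolorizes bromine ✓; burns with sooty flame ✓; gives precipitate with silver nitrate ✓; effervesces with carbonate ✗; UV-active ✗; turns litmus red ✗
(B) compound zeta — decolorizes bromine ✗; burns with sooty flame ✗; gives precipitate with silver nitrate ✓; effervesces with carbonate ✓; UV-active ✗; turns litmus red ✓
(C) compound theta — does not account for decolorizes bromine, gives precipitate with silver nitrate
(D) compound eta — decolorizes bromine ✗; burns with sooty flame ✓; gives precipitate with silver nitrate ✓; effervesces with carbonate ✓; UV-active ✓; turns litmus red ✓
No candidate is consistent with all observations.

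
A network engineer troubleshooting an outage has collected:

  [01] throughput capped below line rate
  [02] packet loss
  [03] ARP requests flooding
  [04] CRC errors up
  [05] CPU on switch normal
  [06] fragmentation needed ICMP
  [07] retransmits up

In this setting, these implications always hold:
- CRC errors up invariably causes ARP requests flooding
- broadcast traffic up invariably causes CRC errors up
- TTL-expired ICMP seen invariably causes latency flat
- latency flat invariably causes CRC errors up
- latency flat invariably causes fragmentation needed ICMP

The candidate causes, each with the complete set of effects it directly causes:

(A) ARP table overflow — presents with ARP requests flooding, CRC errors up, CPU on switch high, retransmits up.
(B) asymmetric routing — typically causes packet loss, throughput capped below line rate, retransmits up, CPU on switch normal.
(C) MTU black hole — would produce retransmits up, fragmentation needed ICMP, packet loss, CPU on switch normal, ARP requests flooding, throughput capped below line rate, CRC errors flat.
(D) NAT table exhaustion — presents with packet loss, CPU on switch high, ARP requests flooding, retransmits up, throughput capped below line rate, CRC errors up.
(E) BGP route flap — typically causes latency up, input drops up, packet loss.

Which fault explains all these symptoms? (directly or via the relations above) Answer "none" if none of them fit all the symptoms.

For each candidate, compare predicted effects to what was observed:
(A) ARP table overflow — throughput capped below line rate -; packet loss -; ARP requests flooding +; CRC errors up +; CPU on switch normal -; fragmentation needed ICMP -; retransmits up +
(B) asymmetric routing — does not account for ARP requests flooding, CRC errors up, fragmentation needed ICMP
(C) MTU black hole — throughput capped below line rate +; packet loss +; ARP requests flooding +; CRC errors up -; CPU on switch normal +; fragmentation needed ICMP +; retransmits up +
(D) NAT table exhaustion — throughput capped below line rate +; packet loss +; ARP requests flooding +; CRC errors up +; CPU on switch normal -; fragmentation needed ICMP -; retransmits up +
(E) BGP route flap — throughput capped below line rate -; packet loss +; ARP requests flooding -; CRC errors up -; CPU on switch normal -; fragmentation needed ICMP -; retransmits up -
No candidate is consistent with all observations.

none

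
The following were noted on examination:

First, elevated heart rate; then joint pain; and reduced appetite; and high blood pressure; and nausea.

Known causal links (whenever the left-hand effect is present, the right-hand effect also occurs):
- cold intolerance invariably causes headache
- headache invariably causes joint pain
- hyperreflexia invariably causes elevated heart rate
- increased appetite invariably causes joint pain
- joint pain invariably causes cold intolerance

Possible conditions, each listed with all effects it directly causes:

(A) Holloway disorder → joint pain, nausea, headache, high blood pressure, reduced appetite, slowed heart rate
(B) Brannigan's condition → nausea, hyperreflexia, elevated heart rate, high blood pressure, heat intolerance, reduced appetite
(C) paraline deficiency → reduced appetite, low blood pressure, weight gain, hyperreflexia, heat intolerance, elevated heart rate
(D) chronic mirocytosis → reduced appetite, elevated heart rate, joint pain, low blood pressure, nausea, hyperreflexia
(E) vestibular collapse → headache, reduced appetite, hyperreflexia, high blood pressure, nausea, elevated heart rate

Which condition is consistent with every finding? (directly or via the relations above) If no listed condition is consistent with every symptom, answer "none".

Per-candidate check:
(A) Holloway disorder — elevated heart rate ✗; joint pain ✓; reduced appetite ✓; high blood pressure ✓; nausea ✓
(B) Brannigan's condition — does not account for joint pain
(C) paraline deficiency — elevated heart rate ✓; joint pain ✗; reduced appetite ✓; high blood pressure ✗; nausea ✗
(D) chronic mirocytosis — fails on high blood pressure (predicts low blood pressure, not high blood pressure)
(E) vestibular collapse — accounts for every observation (joint pain through headache → joint pain)
(E) alone accounts for all the evidence.

E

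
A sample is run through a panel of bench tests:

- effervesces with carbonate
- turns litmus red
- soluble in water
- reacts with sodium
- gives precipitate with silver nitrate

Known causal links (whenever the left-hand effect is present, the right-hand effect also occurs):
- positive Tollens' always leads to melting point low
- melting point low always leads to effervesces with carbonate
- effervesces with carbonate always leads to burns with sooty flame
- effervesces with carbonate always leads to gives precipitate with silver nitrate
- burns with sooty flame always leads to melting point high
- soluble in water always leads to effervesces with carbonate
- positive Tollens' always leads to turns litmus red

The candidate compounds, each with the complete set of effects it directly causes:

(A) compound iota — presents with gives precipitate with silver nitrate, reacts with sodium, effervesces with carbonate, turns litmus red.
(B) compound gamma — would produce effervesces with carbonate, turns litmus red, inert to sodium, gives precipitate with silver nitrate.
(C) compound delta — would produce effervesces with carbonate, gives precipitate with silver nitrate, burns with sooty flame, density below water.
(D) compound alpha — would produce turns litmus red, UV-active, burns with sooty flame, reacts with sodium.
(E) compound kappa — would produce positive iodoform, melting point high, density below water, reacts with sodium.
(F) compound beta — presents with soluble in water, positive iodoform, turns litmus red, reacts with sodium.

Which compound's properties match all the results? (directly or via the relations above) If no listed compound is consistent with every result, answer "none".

F

Checking each candidate against the observations:
(A) compound iota — effervesces with carbonate +; turns litmus red +; soluble in water -; reacts with sodium +; gives precipitate with silver nitrate +
(B) compound gamma — effervesces with carbonate +; turns litmus red +; soluble in water -; reacts with sodium -; gives precipitate with silver nitrate +
(C) compound delta — does not account for turns litmus red, soluble in water, reacts with sodium
(D) compound alpha — does not account for effervesces with carbonate, soluble in water, gives precipitate with silver nitrate
(E) compound kappa — effervesces with carbonate -; turns litmus red -; soluble in water -; reacts with sodium +; gives precipitate with silver nitrate -
(F) compound beta — accounts for every observation (effervesces with carbonate by soluble in water → effervesces with carbonate)
Only (F) is consistent with every observation.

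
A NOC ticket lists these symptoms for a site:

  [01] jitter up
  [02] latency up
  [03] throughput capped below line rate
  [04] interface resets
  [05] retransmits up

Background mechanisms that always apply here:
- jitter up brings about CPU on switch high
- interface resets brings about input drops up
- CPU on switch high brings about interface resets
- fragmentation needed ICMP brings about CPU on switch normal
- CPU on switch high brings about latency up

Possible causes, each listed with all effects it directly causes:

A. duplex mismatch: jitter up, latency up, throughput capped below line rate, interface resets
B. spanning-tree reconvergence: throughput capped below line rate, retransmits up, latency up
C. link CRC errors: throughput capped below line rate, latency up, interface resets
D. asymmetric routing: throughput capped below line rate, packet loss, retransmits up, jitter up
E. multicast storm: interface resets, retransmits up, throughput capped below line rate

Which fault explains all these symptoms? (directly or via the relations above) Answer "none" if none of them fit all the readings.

D

Testing each hypothesis:
(A) duplex mismatch — jitter up match; latency up match; throughput capped below line rate match; interface resets match; retransmits up miss
(B) spanning-tree reconvergence — jitter up miss; latency up match; throughput capped below line rate match; interface resets miss; retransmits up match
(C) link CRC errors — jitter up miss; latency up match; throughput capped below line rate match; interface resets match; retransmits up miss
(D) asymmetric routing — jitter up match; latency up match (via jitter up → CPU on switch high → latency up); throughput capped below line rate match; interface resets match (via jitter up → CPU on switch high → interface resets); retransmits up match
(E) multicast storm — jitter up miss; latency up miss; throughput capped below line rate match; interface resets match; retransmits up match
(D) alone accounts for all the evidence.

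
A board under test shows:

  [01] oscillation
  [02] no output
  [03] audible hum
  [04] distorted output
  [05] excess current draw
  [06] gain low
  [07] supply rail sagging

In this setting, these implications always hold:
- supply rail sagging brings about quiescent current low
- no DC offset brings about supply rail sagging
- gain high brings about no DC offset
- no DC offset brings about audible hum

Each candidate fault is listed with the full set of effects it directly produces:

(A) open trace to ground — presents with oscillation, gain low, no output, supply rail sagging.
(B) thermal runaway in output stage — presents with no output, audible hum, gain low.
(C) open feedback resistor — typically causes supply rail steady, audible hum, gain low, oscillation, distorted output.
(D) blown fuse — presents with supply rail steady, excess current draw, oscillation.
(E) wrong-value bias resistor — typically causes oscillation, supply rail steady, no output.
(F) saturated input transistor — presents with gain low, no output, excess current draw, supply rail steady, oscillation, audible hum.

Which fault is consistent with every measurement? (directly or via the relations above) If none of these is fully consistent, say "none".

For each candidate, compare predicted effects to what was observed:
(A) open trace to ground — oscillation +; no output +; audible hum -; distorted output -; excess current draw -; gain low +; supply rail sagging +
(B) thermal runaway in output stage — oscillation -; no output +; audible hum +; distorted output -; excess current draw -; gain low +; supply rail sagging -
(C) open feedback resistor — fails on no output, excess current draw, supply rail sagging (predicts supply rail steady, not supply rail sagging)
(D) blown fuse — oscillation +; no output -; audible hum -; distorted output -; excess current draw +; gain low -; supply rail sagging -
(E) wrong-value bias resistor — oscillation +; no output +; audible hum -; distorted output -; excess current draw -; gain low -; supply rail sagging -
(F) saturated input transistor — oscillation +; no output +; audible hum +; distorted output -; excess current draw +; gain low +; supply rail sagging -
No candidate is consistent with all observations.

none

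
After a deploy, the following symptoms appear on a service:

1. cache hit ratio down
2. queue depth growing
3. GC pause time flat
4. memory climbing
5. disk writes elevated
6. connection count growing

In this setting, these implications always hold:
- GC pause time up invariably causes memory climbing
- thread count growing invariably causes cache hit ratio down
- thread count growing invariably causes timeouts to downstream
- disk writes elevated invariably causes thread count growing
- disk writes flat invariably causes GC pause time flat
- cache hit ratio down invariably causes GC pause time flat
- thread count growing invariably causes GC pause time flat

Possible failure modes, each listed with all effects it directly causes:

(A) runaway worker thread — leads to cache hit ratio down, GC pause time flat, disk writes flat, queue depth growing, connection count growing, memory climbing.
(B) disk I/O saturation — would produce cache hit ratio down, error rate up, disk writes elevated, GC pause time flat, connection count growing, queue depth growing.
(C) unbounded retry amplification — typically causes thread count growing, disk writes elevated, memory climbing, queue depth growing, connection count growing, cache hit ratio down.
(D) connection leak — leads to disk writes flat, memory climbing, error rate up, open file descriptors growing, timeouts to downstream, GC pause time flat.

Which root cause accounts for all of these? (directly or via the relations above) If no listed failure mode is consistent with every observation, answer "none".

Checking each candidate against the observations:
(A) runaway worker thread — cache hit ratio down yes; queue depth growing yes; GC pause time flat yes; memory climbing yes; disk writes elevated NO; connection count growing yes
(B) disk I/O saturation — cache hit ratio down yes; queue depth growing yes; GC pause time flat yes; memory climbing NO; disk writes elevated yes; connection count growing yes
(C) unbounded retry amplification — cache hit ratio down yes; queue depth growing yes; GC pause time flat yes (by cache hit ratio down → GC pause time flat); memory climbing yes; disk writes elevated yes; connection count growing yes
(D) connection leak — fails on cache hit ratio down, queue depth growing, disk writes elevated, connection count growing (predicts disk writes flat, not disk writes elevated)
Only (C) is consistent with every observation.

C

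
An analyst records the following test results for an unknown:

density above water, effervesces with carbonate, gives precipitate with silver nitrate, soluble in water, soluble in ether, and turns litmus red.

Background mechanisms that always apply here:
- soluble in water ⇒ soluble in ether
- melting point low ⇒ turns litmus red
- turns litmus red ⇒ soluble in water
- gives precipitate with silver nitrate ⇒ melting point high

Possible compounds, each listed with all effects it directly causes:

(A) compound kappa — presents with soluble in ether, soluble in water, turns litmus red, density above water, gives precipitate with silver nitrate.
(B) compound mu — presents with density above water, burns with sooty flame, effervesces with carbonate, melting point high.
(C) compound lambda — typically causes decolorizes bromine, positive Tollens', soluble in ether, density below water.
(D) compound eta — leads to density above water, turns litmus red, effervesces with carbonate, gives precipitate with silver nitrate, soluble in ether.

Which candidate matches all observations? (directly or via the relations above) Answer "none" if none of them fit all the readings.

D

Testing each hypothesis:
(A) compound kappa — does not account for effervesces with carbonate
(B) compound mu — does not account for gives precipitate with silver nitrate, soluble in water, soluble in ether, turns litmus red
(C) compound lambda — fails on density above water, effervesces with carbonate, gives precipitate with silver nitrate, soluble in water, turns litmus red (predicts density below water, not density above water)
(D) compound eta — density above water yes; effervesces with carbonate yes; gives precipitate with silver nitrate yes; soluble in water yes (through turns litmus red → soluble in water); soluble in ether yes; turns litmus red yes
(D) alone accounts for all the evidence.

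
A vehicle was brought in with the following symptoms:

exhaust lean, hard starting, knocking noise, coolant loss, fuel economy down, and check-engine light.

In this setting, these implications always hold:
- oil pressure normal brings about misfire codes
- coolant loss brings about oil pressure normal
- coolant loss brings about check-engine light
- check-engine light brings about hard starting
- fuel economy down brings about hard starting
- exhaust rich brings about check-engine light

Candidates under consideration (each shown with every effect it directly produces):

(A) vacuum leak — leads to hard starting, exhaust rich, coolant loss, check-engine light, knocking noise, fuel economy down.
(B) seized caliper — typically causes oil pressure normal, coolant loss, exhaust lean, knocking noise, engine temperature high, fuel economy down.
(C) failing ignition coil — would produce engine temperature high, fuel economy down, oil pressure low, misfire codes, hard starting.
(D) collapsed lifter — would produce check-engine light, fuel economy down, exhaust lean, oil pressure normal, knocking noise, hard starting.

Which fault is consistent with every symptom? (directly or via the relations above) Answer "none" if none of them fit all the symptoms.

B

Per-candidate check:
(A) vacuum leak — fails on exhaust lean (predicts exhaust rich, not exhaust lean)
(B) seized caliper — exhaust lean yes; hard starting yes (by fuel economy down → hard starting); knocking noise yes; coolant loss yes; fuel economy down yes; check-engine light yes (by coolant loss → check-engine light)
(C) failing ignition coil — does not account for exhaust lean, knocking noise, coolant loss, check-engine light
(D) collapsed lifter — exhaust lean yes; hard starting yes; knocking noise yes; coolant loss NO; fuel economy down yes; check-engine light yes
(B) is the only candidate with no mismatches.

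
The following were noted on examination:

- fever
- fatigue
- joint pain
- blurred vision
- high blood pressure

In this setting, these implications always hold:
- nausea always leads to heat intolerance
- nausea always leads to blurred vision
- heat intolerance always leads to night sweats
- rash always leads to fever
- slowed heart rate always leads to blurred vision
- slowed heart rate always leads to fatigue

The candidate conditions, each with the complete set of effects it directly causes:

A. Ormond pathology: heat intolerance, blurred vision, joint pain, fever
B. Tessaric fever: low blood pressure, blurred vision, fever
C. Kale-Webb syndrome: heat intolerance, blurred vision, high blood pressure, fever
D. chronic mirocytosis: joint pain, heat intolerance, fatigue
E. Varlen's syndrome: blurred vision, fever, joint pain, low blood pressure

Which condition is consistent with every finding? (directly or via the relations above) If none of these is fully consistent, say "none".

none

Checking each candidate against the observations:
(A) Ormond pathology — does not account for fatigue, high blood pressure
(B) Tessaric fever — fever yes; fatigue NO; joint pain NO; blurred vision yes; high blood pressure NO
(C) Kale-Webb syndrome — does not account for fatigue, joint pain
(D) chronic mirocytosis — fever NO; fatigue yes; joint pain yes; blurred vision NO; high blood pressure NO
(E) Varlen's syndrome — fever yes; fatigue NO; joint pain yes; blurred vision yes; high blood pressure NO
Every candidate fails on at least one observation.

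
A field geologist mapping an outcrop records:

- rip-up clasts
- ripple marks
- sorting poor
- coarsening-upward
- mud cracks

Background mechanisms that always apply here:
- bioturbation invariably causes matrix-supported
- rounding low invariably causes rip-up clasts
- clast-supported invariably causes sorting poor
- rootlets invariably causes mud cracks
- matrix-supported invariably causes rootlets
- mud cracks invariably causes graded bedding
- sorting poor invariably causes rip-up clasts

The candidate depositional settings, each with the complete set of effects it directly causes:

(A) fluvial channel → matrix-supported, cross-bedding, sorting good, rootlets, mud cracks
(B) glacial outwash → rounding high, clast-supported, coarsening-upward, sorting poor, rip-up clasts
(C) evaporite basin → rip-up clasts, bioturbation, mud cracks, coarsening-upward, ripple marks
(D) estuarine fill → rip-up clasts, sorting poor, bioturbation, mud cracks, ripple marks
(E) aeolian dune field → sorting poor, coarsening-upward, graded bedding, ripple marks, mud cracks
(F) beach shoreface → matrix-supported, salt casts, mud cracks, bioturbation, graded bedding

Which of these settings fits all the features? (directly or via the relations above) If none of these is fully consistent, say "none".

E

For each candidate, compare predicted effects to what was observed:
(A) fluvial channel — rip-up clasts ✗; ripple marks ✗; sorting poor ✗; coarsening-upward ✗; mud cracks ✓
(B) glacial outwash — does not account for ripple marks, mud cracks
(C) evaporite basin — does not account for sorting poor
(D) estuarine fill — does not account for coarsening-upward
(E) aeolian dune field — accounts for every observation (rip-up clasts by sorting poor → rip-up clasts)
(F) beach shoreface — does not account for rip-up clasts, ripple marks, sorting poor, coarsening-upward
(E) alone accounts for all the evidence.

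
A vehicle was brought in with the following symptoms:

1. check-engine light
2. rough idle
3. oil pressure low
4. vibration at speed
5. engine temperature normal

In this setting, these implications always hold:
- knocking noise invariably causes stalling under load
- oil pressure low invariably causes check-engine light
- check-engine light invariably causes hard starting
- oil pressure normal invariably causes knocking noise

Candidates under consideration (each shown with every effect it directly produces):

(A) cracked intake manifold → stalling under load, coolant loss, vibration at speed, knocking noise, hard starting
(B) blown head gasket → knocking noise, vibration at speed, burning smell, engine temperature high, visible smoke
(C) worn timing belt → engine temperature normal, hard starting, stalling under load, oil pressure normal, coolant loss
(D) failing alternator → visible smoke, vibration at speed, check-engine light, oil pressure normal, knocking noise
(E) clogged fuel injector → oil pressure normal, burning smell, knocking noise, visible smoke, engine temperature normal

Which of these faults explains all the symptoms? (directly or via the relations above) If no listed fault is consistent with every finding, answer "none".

Checking each candidate against the observations:
(A) cracked intake manifold — check-engine light ✗; rough idle ✗; oil pressure low ✗; vibration at speed ✓; engine temperature normal ✗
(B) blown head gasket — fails on check-engine light, rough idle, oil pressure low, engine temperature normal (predicts engine temperature high, not engine temperature normal)
(C) worn timing belt — check-engine light ✗; rough idle ✗; oil pressure low ✗; vibration at speed ✗; engine temperature normal ✓
(D) failing alternator — fails on rough idle, oil pressure low, engine temperature normal (predicts oil pressure normal, not oil pressure low)
(E) clogged fuel injector — check-engine light ✗; rough idle ✗; oil pressure low ✗; vibration at speed ✗; engine temperature normal ✓
Every candidate fails on at least one observation.

none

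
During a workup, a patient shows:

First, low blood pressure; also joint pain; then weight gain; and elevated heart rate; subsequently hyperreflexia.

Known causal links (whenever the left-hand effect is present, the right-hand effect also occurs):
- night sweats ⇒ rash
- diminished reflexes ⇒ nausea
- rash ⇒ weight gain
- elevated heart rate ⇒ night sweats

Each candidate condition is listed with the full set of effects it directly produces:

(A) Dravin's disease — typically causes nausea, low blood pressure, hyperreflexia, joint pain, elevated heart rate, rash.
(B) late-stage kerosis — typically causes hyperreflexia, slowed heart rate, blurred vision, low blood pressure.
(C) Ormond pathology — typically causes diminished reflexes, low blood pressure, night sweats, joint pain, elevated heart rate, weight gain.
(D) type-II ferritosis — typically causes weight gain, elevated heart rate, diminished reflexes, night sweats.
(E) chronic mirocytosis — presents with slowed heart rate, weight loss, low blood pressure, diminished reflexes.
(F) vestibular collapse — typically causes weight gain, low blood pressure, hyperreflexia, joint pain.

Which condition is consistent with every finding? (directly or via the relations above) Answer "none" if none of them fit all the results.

A

Testing each hypothesis:
(A) Dravin's disease — low blood pressure +; joint pain +; weight gain + (via rash → weight gain); elevated heart rate +; hyperreflexia +
(B) late-stage kerosis — fails on joint pain, weight gain, elevated heart rate (predicts slowed heart rate, not elevated heart rate)
(C) Ormond pathology — low blood pressure +; joint pain +; weight gain +; elevated heart rate +; hyperreflexia -
(D) type-II ferritosis — low blood pressure -; joint pain -; weight gain +; elevated heart rate +; hyperreflexia -
(E) chronic mirocytosis — fails on joint pain, weight gain, elevated heart rate, hyperreflexia (predicts weight loss, not weight gain; predicts slowed heart rate, not elevated heart rate; predicts diminished reflexes, not hyperreflexia)
(F) vestibular collapse — does not account for elevated heart rate
Only (A) is consistent with every observation.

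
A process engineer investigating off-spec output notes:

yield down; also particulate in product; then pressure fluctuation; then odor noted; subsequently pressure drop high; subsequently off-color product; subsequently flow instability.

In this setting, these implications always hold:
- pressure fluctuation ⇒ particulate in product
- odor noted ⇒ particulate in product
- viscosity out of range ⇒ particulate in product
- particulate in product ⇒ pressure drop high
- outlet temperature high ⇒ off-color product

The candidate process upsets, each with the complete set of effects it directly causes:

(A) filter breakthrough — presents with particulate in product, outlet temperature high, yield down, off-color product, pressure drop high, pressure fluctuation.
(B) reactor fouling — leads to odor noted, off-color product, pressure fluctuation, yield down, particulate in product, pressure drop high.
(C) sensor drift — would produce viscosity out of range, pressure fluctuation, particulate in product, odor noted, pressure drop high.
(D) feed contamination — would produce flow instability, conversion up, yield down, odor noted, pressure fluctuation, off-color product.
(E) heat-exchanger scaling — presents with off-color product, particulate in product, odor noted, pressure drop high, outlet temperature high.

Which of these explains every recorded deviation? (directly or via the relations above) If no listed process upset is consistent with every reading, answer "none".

D

Per-candidate check:
(A) filter breakthrough — does not account for odor noted, flow instability
(B) reactor fouling — does not account for flow instability
(C) sensor drift — yield down ✗; particulate in product ✓; pressure fluctuation ✓; odor noted ✓; pressure drop high ✓; off-color product ✗; flow instability ✗
(D) feed contamination — yield down ✓; particulate in product ✓ (through odor noted → particulate in product); pressure fluctuation ✓; odor noted ✓; pressure drop high ✓ (through odor noted → particulate in product → pressure drop high); off-color product ✓; flow instability ✓
(E) heat-exchanger scaling — does not account for yield down, pressure fluctuation, flow instability
(D) is the only candidate with no mismatches.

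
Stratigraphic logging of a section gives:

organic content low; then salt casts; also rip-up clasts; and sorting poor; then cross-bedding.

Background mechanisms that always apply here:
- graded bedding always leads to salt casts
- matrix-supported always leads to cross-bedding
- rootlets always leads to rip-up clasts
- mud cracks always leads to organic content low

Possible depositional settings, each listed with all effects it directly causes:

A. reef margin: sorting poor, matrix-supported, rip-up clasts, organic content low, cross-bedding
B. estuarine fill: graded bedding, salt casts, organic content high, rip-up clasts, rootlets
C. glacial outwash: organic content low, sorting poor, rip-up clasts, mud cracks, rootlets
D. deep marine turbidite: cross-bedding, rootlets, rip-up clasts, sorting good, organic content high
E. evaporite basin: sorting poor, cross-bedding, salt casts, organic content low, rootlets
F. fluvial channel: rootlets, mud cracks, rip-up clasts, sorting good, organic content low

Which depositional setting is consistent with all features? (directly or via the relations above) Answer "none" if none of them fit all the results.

E

Testing each hypothesis:
(A) reef margin — organic content low match; salt casts miss; rip-up clasts match; sorting poor match; cross-bedding match
(B) estuarine fill — organic content low miss; salt casts match; rip-up clasts match; sorting poor miss; cross-bedding miss
(C) glacial outwash — organic content low match; salt casts miss; rip-up clasts match; sorting poor match; cross-bedding miss
(D) deep marine turbidite — organic content low miss; salt casts miss; rip-up clasts match; sorting poor miss; cross-bedding match
(E) evaporite basin — accounts for every observation (rip-up clasts by rootlets → rip-up clasts)
(F) fluvial channel — fails on salt casts, sorting poor, cross-bedding (predicts sorting good, not sorting poor)
(E) alone accounts for all the evidence.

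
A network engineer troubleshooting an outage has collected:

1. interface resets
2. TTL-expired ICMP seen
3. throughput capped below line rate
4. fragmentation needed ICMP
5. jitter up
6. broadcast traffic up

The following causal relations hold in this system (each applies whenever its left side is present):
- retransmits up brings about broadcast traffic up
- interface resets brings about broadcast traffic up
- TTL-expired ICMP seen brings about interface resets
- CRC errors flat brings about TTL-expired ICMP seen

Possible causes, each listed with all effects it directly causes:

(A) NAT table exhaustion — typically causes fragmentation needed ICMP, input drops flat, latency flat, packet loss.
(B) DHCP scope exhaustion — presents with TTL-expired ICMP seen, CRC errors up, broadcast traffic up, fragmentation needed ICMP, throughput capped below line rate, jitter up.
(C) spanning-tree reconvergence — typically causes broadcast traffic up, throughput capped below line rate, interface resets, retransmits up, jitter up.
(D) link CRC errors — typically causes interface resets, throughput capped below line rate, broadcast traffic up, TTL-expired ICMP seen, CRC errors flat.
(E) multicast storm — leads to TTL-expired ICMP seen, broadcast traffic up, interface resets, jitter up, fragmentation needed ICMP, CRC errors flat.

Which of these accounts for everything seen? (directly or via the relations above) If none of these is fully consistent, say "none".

B

For each candidate, compare predicted effects to what was observed:
(A) NAT table exhaustion — does not account for interface resets, TTL-expired ICMP seen, throughput capped below line rate, jitter up, broadcast traffic up
(B) DHCP scope exhaustion — accounts for every observation (interface resets via TTL-expired ICMP seen → interface resets)
(C) spanning-tree reconvergence — interface resets match; TTL-expired ICMP seen miss; throughput capped below line rate match; fragmentation needed ICMP miss; jitter up match; broadcast traffic up match
(D) link CRC errors — does not account for fragmentation needed ICMP, jitter up
(E) multicast storm — interface resets match; TTL-expired ICMP seen match; throughput capped below line rate miss; fragmentation needed ICMP match; jitter up match; broadcast traffic up match
Only (B) is consistent with every observation.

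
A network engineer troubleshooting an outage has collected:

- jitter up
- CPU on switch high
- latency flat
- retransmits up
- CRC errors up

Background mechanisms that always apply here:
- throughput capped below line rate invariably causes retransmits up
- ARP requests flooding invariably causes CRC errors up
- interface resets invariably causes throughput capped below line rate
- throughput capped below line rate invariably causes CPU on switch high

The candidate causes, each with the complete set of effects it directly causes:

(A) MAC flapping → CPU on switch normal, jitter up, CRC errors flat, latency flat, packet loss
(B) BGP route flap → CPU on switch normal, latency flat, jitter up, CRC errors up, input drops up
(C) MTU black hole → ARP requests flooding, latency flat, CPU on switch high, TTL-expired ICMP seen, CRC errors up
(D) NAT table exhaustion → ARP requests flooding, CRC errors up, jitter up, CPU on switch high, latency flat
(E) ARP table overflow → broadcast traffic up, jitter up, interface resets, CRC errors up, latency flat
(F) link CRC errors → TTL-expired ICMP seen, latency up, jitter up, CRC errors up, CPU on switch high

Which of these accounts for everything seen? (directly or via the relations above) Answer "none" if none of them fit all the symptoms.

E

Per-candidate check:
(A) MAC flapping — jitter up yes; CPU on switch high NO; latency flat yes; retransmits up NO; CRC errors up NO
(B) BGP route flap — jitter up yes; CPU on switch high NO; latency flat yes; retransmits up NO; CRC errors up yes
(C) MTU black hole — does not account for jitter up, retransmits up
(D) NAT table exhaustion — jitter up yes; CPU on switch high yes; latency flat yes; retransmits up NO; CRC errors up yes
(E) ARP table overflow — jitter up yes; CPU on switch high yes (through interface resets → throughput capped below line rate → CPU on switch high); latency flat yes; retransmits up yes (through interface resets → throughput capped below line rate → retransmits up); CRC errors up yes
(F) link CRC errors — fails on latency flat, retransmits up (predicts latency up, not latency flat)
Only (E) is consistent with every observation.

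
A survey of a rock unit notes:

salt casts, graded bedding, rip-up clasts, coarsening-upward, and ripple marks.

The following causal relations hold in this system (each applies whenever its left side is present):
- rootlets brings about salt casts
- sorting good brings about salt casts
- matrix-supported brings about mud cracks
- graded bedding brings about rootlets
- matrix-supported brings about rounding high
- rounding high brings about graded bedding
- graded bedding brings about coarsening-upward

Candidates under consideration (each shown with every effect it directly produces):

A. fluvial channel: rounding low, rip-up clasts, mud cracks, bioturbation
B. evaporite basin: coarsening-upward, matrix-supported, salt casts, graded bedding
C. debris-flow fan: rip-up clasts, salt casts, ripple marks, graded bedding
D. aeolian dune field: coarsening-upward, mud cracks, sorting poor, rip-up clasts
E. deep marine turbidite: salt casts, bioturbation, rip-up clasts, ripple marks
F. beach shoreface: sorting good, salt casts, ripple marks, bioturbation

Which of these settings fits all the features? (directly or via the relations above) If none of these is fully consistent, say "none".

Testing each hypothesis:
(A) fluvial channel — does not account for salt casts, graded bedding, coarsening-upward, ripple marks
(B) evaporite basin — salt casts match; graded bedding match; rip-up clasts miss; coarsening-upward match; ripple marks miss
(C) debris-flow fan — accounts for every observation (coarsening-upward by graded bedding → coarsening-upward)
(D) aeolian dune field — does not account for salt casts, graded bedding, ripple marks
(E) deep marine turbidite — salt casts match; graded bedding miss; rip-up clasts match; coarsening-upward miss; ripple marks match
(F) beach shoreface — does not account for graded bedding, rip-up clasts, coarsening-upward
(C) is the only candidate with no mismatches.

C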